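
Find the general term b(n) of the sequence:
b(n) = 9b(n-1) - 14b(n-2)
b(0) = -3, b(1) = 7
Characteristic equation: x² - 9x + 14 = 0, which factors as (x - (7))(x - (2)) = 0.
Roots r₁ = 7, r₂ = 2 (distinct).
General solution: b(n) = A·(7)^n + B·(2)^n.
From b(0) = -3: A + B = -3.
From b(1) = 7: 7A + 2B = 7.
Solving: A = \frac{13}{5}, B = - \frac{28}{5}.
So b(n) = - \frac{28 \cdot 2^{n}}{5} + \frac{13 \cdot 7^{n}}{5}.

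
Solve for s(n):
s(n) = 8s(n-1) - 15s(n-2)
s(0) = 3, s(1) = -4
Characteristic equation: x² - 8x + 15 = 0, which factors as (x - (5))(x - (3)) = 0.
Roots r₁ = 5, r₂ = 3 (distinct).
General solution: s(n) = A·(5)^n + B·(3)^n.
From s(0) = 3: A + B = 3.
From s(1) = -4: 5A + 3B = -4.
Solving: A = - \frac{13}{2}, B = \frac{19}{2}.
So s(n) = \frac{19 \cdot 3^{n}}{2} - \frac{13 \cdot 5^{n}}{2}.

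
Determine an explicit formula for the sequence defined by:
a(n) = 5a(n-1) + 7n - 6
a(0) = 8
First-order linear with linear forcing.
Homogeneous solution: a_h(n) = A·(5)^n.
Try particular a_p(n) = pn + q. Substituting:
  pn + q = 5(p(n-1) + q) + 7n - 6.
Matching the n-coefficient: p = 5p + 7 ⇒ p = - \frac{7}{4}.
Matching constants: q = -5p + 5q - 6 ⇒ q = - \frac{11}{16}.
General: a(n) = A·(5)^n - \frac{7 n}{4} - \frac{11}{16}.
Apply a(0) = 8: A - \frac{11}{16} = 8 ⇒ A = \frac{139}{16}.
So a(n) = \frac{139 \cdot 5^{n}}{16} - \frac{7 n}{4} - \frac{11}{16}.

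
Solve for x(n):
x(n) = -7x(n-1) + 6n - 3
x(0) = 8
First-order linear with linear forcing.
Homogeneous solution: x_h(n) = A·(-7)^n.
Try particular x_p(n) = pn + q. Substituting:
  pn + q = -7(p(n-1) + q) + 6n - 3.
Matching the n-coefficient: p = -7p + 6 ⇒ p = \frac{3}{4}.
Matching constants: q = 7p - 7q - 3 ⇒ q = \frac{9}{32}.
General: x(n) = A·(-7)^n + \frac{3 n}{4} + \frac{9}{32}.
Apply x(0) = 8: A + \frac{9}{32} = 8 ⇒ A = \frac{247}{32}.
So x(n) = \frac{247 \left(-7\right)^{n}}{32} + \frac{3 n}{4} + \frac{9}{32}.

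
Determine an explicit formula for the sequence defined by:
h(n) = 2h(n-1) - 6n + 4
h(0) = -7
First-order linear with linear forcing.
Homogeneous solution: h_h(n) = A·(2)^n.
Try particular h_p(n) = pn + q. Substituting:
  pn + q = 2(p(n-1) + q) - 6n + 4.
Matching the n-coefficient: p = 2p - 6 ⇒ p = 6.
Matching constants: q = -2p + 2q + 4 ⇒ q = 8.
General: h(n) = A·(2)^n + 6 n + 8.
Apply h(0) = -7: A + 8 = -7 ⇒ A = -15.
So h(n) = - 15 \cdot 2^{n} + 6 n + 8.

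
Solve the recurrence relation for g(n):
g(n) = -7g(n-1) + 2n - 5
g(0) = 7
First-order linear with linear forcing.
Homogeneous solution: g_h(n) = A·(-7)^n.
Try particular g_p(n) = pn + q. Substituting:
  pn + q = -7(p(n-1) + q) + 2n - 5.
Matching the n-coefficient: p = -7p + 2 ⇒ p = \frac{1}{4}.
Matching constants: q = 7p - 7q - 5 ⇒ q = - \frac{13}{32}.
General: g(n) = A·(-7)^n + \frac{n}{4} - \frac{13}{32}.
Apply g(0) = 7: A - \frac{13}{32} = 7 ⇒ A = \frac{237}{32}.
So g(n) = \frac{237 \left(-7\right)^{n}}{32} + \frac{n}{4} - \frac{13}{32}.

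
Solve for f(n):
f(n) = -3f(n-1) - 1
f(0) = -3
First-order linear non-homogeneous.
Homogeneous solution: f_h(n) = A·(-3)^n.
Try constant particular solution f_p = K: K = -3K - 1 ⇒ K = - \frac{1}{4}.
General: f(n) = A·(-3)^n - \frac{1}{4}.
Apply f(0) = -3: A - \frac{1}{4} = -3 ⇒ A = - \frac{11}{4}.
So f(n) = - \frac{11 \left(-3\right)^{n}}{4} - \frac{1}{4}.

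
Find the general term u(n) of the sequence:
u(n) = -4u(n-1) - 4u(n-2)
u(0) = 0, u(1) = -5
Characteristic equation: x² + 4x + 4 = 0, which is (x - (-2))².
Repeated root r = -2.
General solution: u(n) = (A + Bn)·(-2)^n.
From u(0) = 0: A = 0.
From u(1) = -5: (A + B)·(-2) = -5 ⇒ B = \frac{5}{2}.
So u(n) = \left(\frac{5 n}{2}\right) \cdot (-2)^n.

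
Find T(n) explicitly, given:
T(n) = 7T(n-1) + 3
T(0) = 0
First-order linear non-homogeneous.
Homogeneous solution: T_h(n) = A·(7)^n.
Try constant particular solution T_p = K: K = 7K + 3 ⇒ K = - \frac{1}{2}.
General: T(n) = A·(7)^n - \frac{1}{2}.
Apply T(0) = 0: A - \frac{1}{2} = 0 ⇒ A = \frac{1}{2}.
So T(n) = \frac{7^{n}}{2} - \frac{1}{2}.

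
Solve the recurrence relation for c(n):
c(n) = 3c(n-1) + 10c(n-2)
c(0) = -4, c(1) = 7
Characteristic equation: x² - 3x - 10 = 0, which factors as (x - (5))(x - (-2)) = 0.
Roots r₁ = 5, r₂ = -2 (distinct).
General solution: c(n) = A·(5)^n + B·(-2)^n.
From c(0) = -4: A + B = -4.
From c(1) = 7: 5A - 2B = 7.
Solving: A = - \frac{1}{7}, B = - \frac{27}{7}.
So c(n) = - \frac{27 \left(-2\right)^{n}}{7} - \frac{5^{n}}{7}.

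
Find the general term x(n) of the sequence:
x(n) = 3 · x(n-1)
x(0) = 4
Pure geometric recurrence with ratio 3.
By induction x(n) = x(0) · (3)^n = 4 \cdot 3^{n}.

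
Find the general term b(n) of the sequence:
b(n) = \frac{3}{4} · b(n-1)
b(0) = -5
Pure geometric recurrence with ratio \frac{3}{4}.
By induction b(n) = b(0) · (\frac{3}{4})^n = - 5 \left(\frac{3}{4}\right)^{n}.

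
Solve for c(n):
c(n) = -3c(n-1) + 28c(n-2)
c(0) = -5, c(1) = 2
Characteristic equation: x² + 3x - 28 = 0, which factors as (x - (4))(x - (-7)) = 0.
Roots r₁ = 4, r₂ = -7 (distinct).
General solution: c(n) = A·(4)^n + B·(-7)^n.
From c(0) = -5: A + B = -5.
From c(1) = 2: 4A - 7B = 2.
Solving: A = -3, B = -2.
So c(n) = - 2 \left(-7\right)^{n} - 3 \cdot 4^{n}.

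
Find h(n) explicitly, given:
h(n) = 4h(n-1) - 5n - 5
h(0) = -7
First-order linear with linear forcing.
Homogeneous solution: h_h(n) = A·(4)^n.
Try particular h_p(n) = pn + q. Substituting:
  pn + q = 4(p(n-1) + q) - 5n - 5.
Matching the n-coefficient: p = 4p - 5 ⇒ p = \frac{5}{3}.
Matching constants: q = -4p + 4q - 5 ⇒ q = \frac{35}{9}.
General: h(n) = A·(4)^n + \frac{5 n}{3} + \frac{35}{9}.
Apply h(0) = -7: A + \frac{35}{9} = -7 ⇒ A = - \frac{98}{9}.
So h(n) = - \frac{98 \cdot 4^{n}}{9} + \frac{5 n}{3} + \frac{35}{9}.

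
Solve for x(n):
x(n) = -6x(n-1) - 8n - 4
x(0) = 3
First-order linear with linear forcing.
Homogeneous solution: x_h(n) = A·(-6)^n.
Try particular x_p(n) = pn + q. Substituting:
  pn + q = -6(p(n-1) + q) - 8n - 4.
Matching the n-coefficient: p = -6p - 8 ⇒ p = - \frac{8}{7}.
Matching constants: q = 6p - 6q - 4 ⇒ q = - \frac{76}{49}.
General: x(n) = A·(-6)^n - \frac{8 n}{7} - \frac{76}{49}.
Apply x(0) = 3: A - \frac{76}{49} = 3 ⇒ A = \frac{223}{49}.
So x(n) = \frac{223 \left(-6\right)^{n}}{49} - \frac{8 n}{7} - \frac{76}{49}.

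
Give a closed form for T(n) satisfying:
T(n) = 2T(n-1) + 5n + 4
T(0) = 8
First-order linear with linear forcing.
Homogeneous solution: T_h(n) = A·(2)^n.
Try particular T_p(n) = pn + q. Substituting:
  pn + q = 2(p(n-1) + q) + 5n + 4.
Matching the n-coefficient: p = 2p + 5 ⇒ p = -5.
Matching constants: q = -2p + 2q + 4 ⇒ q = -14.
General: T(n) = A·(2)^n - 5 n - 14.
Apply T(0) = 8: A - 14 = 8 ⇒ A = 22.
So T(n) = 22 \cdot 2^{n} - 5 n - 14.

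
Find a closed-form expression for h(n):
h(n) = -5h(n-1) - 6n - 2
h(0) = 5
First-order linear with linear forcing.
Homogeneous solution: h_h(n) = A·(-5)^n.
Try particular h_p(n) = pn + q. Substituting:
  pn + q = -5(p(n-1) + q) - 6n - 2.
Matching the n-coefficient: p = -5p - 6 ⇒ p = -1.
Matching constants: q = 5p - 5q - 2 ⇒ q = - \frac{7}{6}.
General: h(n) = A·(-5)^n - n - \frac{7}{6}.
Apply h(0) = 5: A - \frac{7}{6} = 5 ⇒ A = \frac{37}{6}.
So h(n) = \frac{37 \left(-5\right)^{n}}{6} - n - \frac{7}{6}.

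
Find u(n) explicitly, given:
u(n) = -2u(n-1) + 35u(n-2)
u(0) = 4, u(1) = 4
Characteristic equation: x² + 2x - 35 = 0, which factors as (x - (-7))(x - (5)) = 0.
Roots r₁ = -7, r₂ = 5 (distinct).
General solution: u(n) = A·(-7)^n + B·(5)^n.
From u(0) = 4: A + B = 4.
From u(1) = 4: -7A + 5B = 4.
Solving: A = \frac{4}{3}, B = \frac{8}{3}.
So u(n) = \frac{4 \left(-7\right)^{n}}{3} + \frac{8 \cdot 5^{n}}{3}.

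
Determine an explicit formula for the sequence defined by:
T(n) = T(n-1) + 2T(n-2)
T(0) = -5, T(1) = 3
Characteristic equation: x² - x - 2 = 0, which factors as (x - (-1))(x - (2)) = 0.
Roots r₁ = -1, r₂ = 2 (distinct).
General solution: T(n) = A·(-1)^n + B·(2)^n.
From T(0) = -5: A + B = -5.
From T(1) = 3: -A + 2B = 3.
Solving: A = - \frac{13}{3}, B = - \frac{2}{3}.
So T(n) = - \frac{13 \left(-1\right)^{n}}{3} - \frac{2 \cdot 2^{n}}{3}.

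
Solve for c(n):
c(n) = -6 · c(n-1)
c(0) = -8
Pure geometric recurrence with ratio -6.
By induction c(n) = c(0) · (-6)^n = - 8 \left(-6\right)^{n}.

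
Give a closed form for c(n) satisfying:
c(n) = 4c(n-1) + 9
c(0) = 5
First-order linear non-homogeneous.
Homogeneous solution: c_h(n) = A·(4)^n.
Try constant particular solution c_p = K: K = 4K + 9 ⇒ K = -3.
General: c(n) = A·(4)^n - 3.
Apply c(0) = 5: A - 3 = 5 ⇒ A = 8.
So c(n) = 8 \cdot 4^{n} - 3.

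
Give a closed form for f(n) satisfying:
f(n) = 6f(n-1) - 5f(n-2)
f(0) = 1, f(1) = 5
Characteristic equation: x² - 6x + 5 = 0, which factors as (x - (1))(x - (5)) = 0.
Roots r₁ = 1, r₂ = 5 (distinct).
General solution: f(n) = A·(1)^n + B·(5)^n.
From f(0) = 1: A + B = 1.
From f(1) = 5: A + 5B = 5.
Solving: A = 0, B = 1.
So f(n) = 5^{n}.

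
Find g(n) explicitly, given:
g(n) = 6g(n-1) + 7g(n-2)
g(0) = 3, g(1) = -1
Characteristic equation: x² - 6x - 7 = 0, which factors as (x - (-1))(x - (7)) = 0.
Roots r₁ = -1, r₂ = 7 (distinct).
General solution: g(n) = A·(-1)^n + B·(7)^n.
From g(0) = 3: A + B = 3.
From g(1) = -1: -A + 7B = -1.
Solving: A = \frac{11}{4}, B = \frac{1}{4}.
So g(n) = \frac{11 \left(-1\right)^{n}}{4} + \frac{7^{n}}{4}.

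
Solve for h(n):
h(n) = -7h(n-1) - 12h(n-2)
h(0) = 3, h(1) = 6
Characteristic equation: x² + 7x + 12 = 0, which factors as (x - (-3))(x - (-4)) = 0.
Roots r₁ = -3, r₂ = -4 (distinct).
General solution: h(n) = A·(-3)^n + B·(-4)^n.
From h(0) = 3: A + B = 3.
From h(1) = 6: -3A - 4B = 6.
Solving: A = 18, B = -15.
So h(n) = 18 \left(-3\right)^{n} - 15 \left(-4\right)^{n}.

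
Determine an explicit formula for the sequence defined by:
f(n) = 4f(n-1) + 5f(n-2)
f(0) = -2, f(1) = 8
Characteristic equation: x² - 4x - 5 = 0, which factors as (x - (-1))(x - (5)) = 0.
Roots r₁ = -1, r₂ = 5 (distinct).
General solution: f(n) = A·(-1)^n + B·(5)^n.
From f(0) = -2: A + B = -2.
From f(1) = 8: -A + 5B = 8.
Solving: A = -3, B = 1.
So f(n) = - 3 \left(-1\right)^{n} + 5^{n}.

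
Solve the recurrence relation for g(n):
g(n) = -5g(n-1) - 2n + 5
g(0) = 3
First-order linear with linear forcing.
Homogeneous solution: g_h(n) = A·(-5)^n.
Try particular g_p(n) = pn + q. Substituting:
  pn + q = -5(p(n-1) + q) - 2n + 5.
Matching the n-coefficient: p = -5p - 2 ⇒ p = - \frac{1}{3}.
Matching constants: q = 5p - 5q + 5 ⇒ q = \frac{5}{9}.
General: g(n) = A·(-5)^n - \frac{n}{3} + \frac{5}{9}.
Apply g(0) = 3: A + \frac{5}{9} = 3 ⇒ A = \frac{22}{9}.
So g(n) = \frac{22 \left(-5\right)^{n}}{9} - \frac{n}{3} + \frac{5}{9}.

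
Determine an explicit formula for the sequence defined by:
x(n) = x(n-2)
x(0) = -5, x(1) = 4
Characteristic equation: x² - 1 = 0, which factors as (x - (1))(x - (-1)) = 0.
Roots r₁ = 1, r₂ = -1 (distinct).
General solution: x(n) = A·(1)^n + B·(-1)^n.
From x(0) = -5: A + B = -5.
From x(1) = 4: A - B = 4.
Solving: A = - \frac{1}{2}, B = - \frac{9}{2}.
So x(n) = - \frac{9 \left(-1\right)^{n}}{2} - \frac{1}{2}.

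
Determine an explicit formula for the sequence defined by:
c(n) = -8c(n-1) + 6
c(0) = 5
First-order linear non-homogeneous.
Homogeneous solution: c_h(n) = A·(-8)^n.
Try constant particular solution c_p = K: K = -8K + 6 ⇒ K = \frac{2}{3}.
General: c(n) = A·(-8)^n + \frac{2}{3}.
Apply c(0) = 5: A + \frac{2}{3} = 5 ⇒ A = \frac{13}{3}.
So c(n) = \frac{13 \left(-8\right)^{n}}{3} + \frac{2}{3}.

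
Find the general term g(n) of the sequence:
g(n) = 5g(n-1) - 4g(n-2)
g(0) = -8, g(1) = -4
Characteristic equation: x² - 5x + 4 = 0, which factors as (x - (1))(x - (4)) = 0.
Roots r₁ = 1, r₂ = 4 (distinct).
General solution: g(n) = A·(1)^n + B·(4)^n.
From g(0) = -8: A + B = -8.
From g(1) = -4: A + 4B = -4.
Solving: A = - \frac{28}{3}, B = \frac{4}{3}.
So g(n) = \frac{4 \cdot 4^{n}}{3} - \frac{28}{3}.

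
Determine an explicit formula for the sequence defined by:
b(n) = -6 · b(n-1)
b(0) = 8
Pure geometric recurrence with ratio -6.
By induction b(n) = b(0) · (-6)^n = 8 \left(-6\right)^{n}.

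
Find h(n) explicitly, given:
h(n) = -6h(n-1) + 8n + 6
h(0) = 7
First-order linear with linear forcing.
Homogeneous solution: h_h(n) = A·(-6)^n.
Try particular h_p(n) = pn + q. Substituting:
  pn + q = -6(p(n-1) + q) + 8n + 6.
Matching the n-coefficient: p = -6p + 8 ⇒ p = \frac{8}{7}.
Matching constants: q = 6p - 6q + 6 ⇒ q = \frac{90}{49}.
General: h(n) = A·(-6)^n + \frac{8 n}{7} + \frac{90}{49}.
Apply h(0) = 7: A + \frac{90}{49} = 7 ⇒ A = \frac{253}{49}.
So h(n) = \frac{253 \left(-6\right)^{n}}{49} + \frac{8 n}{7} + \frac{90}{49}.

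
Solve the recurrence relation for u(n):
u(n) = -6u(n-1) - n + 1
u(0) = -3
First-order linear with linear forcing.
Homogeneous solution: u_h(n) = A·(-6)^n.
Try particular u_p(n) = pn + q. Substituting:
  pn + q = -6(p(n-1) + q) - n + 1.
Matching the n-coefficient: p = -6p - 1 ⇒ p = - \frac{1}{7}.
Matching constants: q = 6p - 6q + 1 ⇒ q = \frac{1}{49}.
General: u(n) = A·(-6)^n - \frac{n}{7} + \frac{1}{49}.
Apply u(0) = -3: A + \frac{1}{49} = -3 ⇒ A = - \frac{148}{49}.
So u(n) = - \frac{148 \left(-6\right)^{n}}{49} - \frac{n}{7} + \frac{1}{49}.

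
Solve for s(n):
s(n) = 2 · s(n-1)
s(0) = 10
Pure geometric recurrence with ratio 2.
By induction s(n) = s(0) · (2)^n = 10 \cdot 2^{n}.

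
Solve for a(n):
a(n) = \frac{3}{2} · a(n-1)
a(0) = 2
Pure geometric recurrence with ratio \frac{3}{2}.
By induction a(n) = a(0) · (\frac{3}{2})^n = 2 \left(\frac{3}{2}\right)^{n}.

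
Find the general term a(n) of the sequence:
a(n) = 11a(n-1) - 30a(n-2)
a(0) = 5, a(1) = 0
Characteristic equation: x² - 11x + 30 = 0, which factors as (x - (5))(x - (6)) = 0.
Roots r₁ = 5, r₂ = 6 (distinct).
General solution: a(n) = A·(5)^n + B·(6)^n.
From a(0) = 5: A + B = 5.
From a(1) = 0: 5A + 6B = 0.
Solving: A = 30, B = -25.
So a(n) = 30 \cdot 5^{n} - 25 \cdot 6^{n}.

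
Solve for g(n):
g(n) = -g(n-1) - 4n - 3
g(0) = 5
First-order linear with linear forcing.
Homogeneous solution: g_h(n) = A·(-1)^n.
Try particular g_p(n) = pn + q. Substituting:
  pn + q = -(p(n-1) + q) - 4n - 3.
Matching the n-coefficient: p = -p - 4 ⇒ p = -2.
Matching constants: q = p - q - 3 ⇒ q = - \frac{5}{2}.
General: g(n) = A·(-1)^n - 2 n - \frac{5}{2}.
Apply g(0) = 5: A - \frac{5}{2} = 5 ⇒ A = \frac{15}{2}.
So g(n) = \frac{15 \left(-1\right)^{n}}{2} - 2 n - \frac{5}{2}.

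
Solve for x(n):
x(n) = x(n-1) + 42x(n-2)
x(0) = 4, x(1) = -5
Characteristic equation: x² - x - 42 = 0, which factors as (x - (7))(x - (-6)) = 0.
Roots r₁ = 7, r₂ = -6 (distinct).
General solution: x(n) = A·(7)^n + B·(-6)^n.
From x(0) = 4: A + B = 4.
From x(1) = -5: 7A - 6B = -5.
Solving: A = \frac{19}{13}, B = \frac{33}{13}.
So x(n) = \frac{33 \left(-6\right)^{n}}{13} + \frac{19 \cdot 7^{n}}{13}.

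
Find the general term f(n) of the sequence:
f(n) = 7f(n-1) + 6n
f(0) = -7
First-order linear with linear forcing.
Homogeneous solution: f_h(n) = A·(7)^n.
Try particular f_p(n) = pn + q. Substituting:
  pn + q = 7(p(n-1) + q) + 6n.
Matching the n-coefficient: p = 7p + 6 ⇒ p = -1.
Matching constants: q = -7p + 7q ⇒ q = - \frac{7}{6}.
General: f(n) = A·(7)^n - n - \frac{7}{6}.
Apply f(0) = -7: A - \frac{7}{6} = -7 ⇒ A = - \frac{35}{6}.
So f(n) = - \frac{35 \cdot 7^{n}}{6} - n - \frac{7}{6}.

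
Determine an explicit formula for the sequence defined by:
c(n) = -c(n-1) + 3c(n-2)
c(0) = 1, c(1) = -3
Characteristic equation: x² + x - 3 = 0.
Discriminant Δ = (-1)² + 4·(3) = 13.
Roots r₁,₂ = (-1 ± √13)/2, so r₁ = - \frac{1}{2} + \frac{\sqrt{13}}{2}, r₂ = - \frac{\sqrt{13}}{2} - \frac{1}{2}.
General solution: c(n) = A·r₁^n + B·r₂^n.
From the initial conditions, A + B = 1 and r₁A + r₂B = -3.
Since r₁ - r₂ = √13: A = (-3 - (1)r₂)/√13 = \frac{1}{2} - \frac{5 \sqrt{13}}{26}, and B = 1 - A = \frac{1}{2} + \frac{5 \sqrt{13}}{26}.
So c(n) = \left(\frac{1}{2} - \frac{5 \sqrt{13}}{26}\right)\left(- \frac{1}{2} + \frac{\sqrt{13}}{2}\right)^n + \left(\frac{1}{2} + \frac{5 \sqrt{13}}{26}\right)\left(- \frac{\sqrt{13}}{2} - \frac{1}{2}\right)^n.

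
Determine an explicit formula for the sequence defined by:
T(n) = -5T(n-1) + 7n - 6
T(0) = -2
First-order linear with linear forcing.
Homogeneous solution: T_h(n) = A·(-5)^n.
Try particular T_p(n) = pn + q. Substituting:
  pn + q = -5(p(n-1) + q) + 7n - 6.
Matching the n-coefficient: p = -5p + 7 ⇒ p = \frac{7}{6}.
Matching constants: q = 5p - 5q - 6 ⇒ q = - \frac{1}{36}.
General: T(n) = A·(-5)^n + \frac{7 n}{6} - \frac{1}{36}.
Apply T(0) = -2: A - \frac{1}{36} = -2 ⇒ A = - \frac{71}{36}.
So T(n) = - \frac{71 \left(-5\right)^{n}}{36} + \frac{7 n}{6} - \frac{1}{36}.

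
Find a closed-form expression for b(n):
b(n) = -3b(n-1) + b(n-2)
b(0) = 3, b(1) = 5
Characteristic equation: x² + 3x - 1 = 0.
Discriminant Δ = (-3)² + 4·(1) = 13.
Roots r₁,₂ = (-3 ± √13)/2, so r₁ = - \frac{3}{2} + \frac{\sqrt{13}}{2}, r₂ = - \frac{\sqrt{13}}{2} - \frac{3}{2}.
General solution: b(n) = A·r₁^n + B·r₂^n.
From the initial conditions, A + B = 3 and r₁A + r₂B = 5.
Since r₁ - r₂ = √13: A = (5 - (3)r₂)/√13 = \frac{3}{2} + \frac{19 \sqrt{13}}{26}, and B = 3 - A = \frac{3}{2} - \frac{19 \sqrt{13}}{26}.
So b(n) = \left(\frac{3}{2} + \frac{19 \sqrt{13}}{26}\right)\left(- \frac{3}{2} + \frac{\sqrt{13}}{2}\right)^n + \left(\frac{3}{2} - \frac{19 \sqrt{13}}{26}\right)\left(- \frac{\sqrt{13}}{2} - \frac{3}{2}\right)^n.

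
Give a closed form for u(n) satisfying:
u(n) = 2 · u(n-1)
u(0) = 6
Pure geometric recurrence with ratio 2.
By induction u(n) = u(0) · (2)^n = 6 \cdot 2^{n}.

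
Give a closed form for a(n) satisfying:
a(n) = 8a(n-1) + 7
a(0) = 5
First-order linear non-homogeneous.
Homogeneous solution: a_h(n) = A·(8)^n.
Try constant particular solution a_p = K: K = 8K + 7 ⇒ K = -1.
General: a(n) = A·(8)^n - 1.
Apply a(0) = 5: A - 1 = 5 ⇒ A = 6.
So a(n) = 6 \cdot 8^{n} - 1.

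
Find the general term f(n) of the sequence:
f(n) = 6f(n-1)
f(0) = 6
This is a homogeneous first-order recurrence with ratio 6.
By induction f(n) = f(0) · (6)^n = 6 \cdot 6^{n}.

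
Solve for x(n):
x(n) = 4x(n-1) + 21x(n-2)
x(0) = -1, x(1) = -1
Characteristic equation: x² - 4x - 21 = 0, which factors as (x - (7))(x - (-3)) = 0.
Roots r₁ = 7, r₂ = -3 (distinct).
General solution: x(n) = A·(7)^n + B·(-3)^n.
From x(0) = -1: A + B = -1.
From x(1) = -1: 7A - 3B = -1.
Solving: A = - \frac{2}{5}, B = - \frac{3}{5}.
So x(n) = - \frac{3 \left(-3\right)^{n}}{5} - \frac{2 \cdot 7^{n}}{5}.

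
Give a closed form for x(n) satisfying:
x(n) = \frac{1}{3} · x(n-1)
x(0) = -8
Pure geometric recurrence with ratio \frac{1}{3}.
By induction x(n) = x(0) · (\frac{1}{3})^n = - 8 \cdot 3^{- n}.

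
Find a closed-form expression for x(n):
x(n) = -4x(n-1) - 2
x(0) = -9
First-order linear non-homogeneous.
Homogeneous solution: x_h(n) = A·(-4)^n.
Try constant particular solution x_p = K: K = -4K - 2 ⇒ K = - \frac{2}{5}.
General: x(n) = A·(-4)^n - \frac{2}{5}.
Apply x(0) = -9: A - \frac{2}{5} = -9 ⇒ A = - \frac{43}{5}.
So x(n) = - \frac{43 \left(-4\right)^{n}}{5} - \frac{2}{5}.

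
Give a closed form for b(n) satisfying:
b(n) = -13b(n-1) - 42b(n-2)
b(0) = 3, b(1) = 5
Characteristic equation: x² + 13x + 42 = 0, which factors as (x - (-7))(x - (-6)) = 0.
Roots r₁ = -7, r₂ = -6 (distinct).
General solution: b(n) = A·(-7)^n + B·(-6)^n.
From b(0) = 3: A + B = 3.
From b(1) = 5: -7A - 6B = 5.
Solving: A = -23, B = 26.
So b(n) = 26 \left(-6\right)^{n} - 23 \left(-7\right)^{n}.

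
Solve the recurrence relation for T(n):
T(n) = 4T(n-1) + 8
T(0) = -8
First-order linear non-homogeneous.
Homogeneous solution: T_h(n) = A·(4)^n.
Try constant particular solution T_p = K: K = 4K + 8 ⇒ K = - \frac{8}{3}.
General: T(n) = A·(4)^n - \frac{8}{3}.
Apply T(0) = -8: A - \frac{8}{3} = -8 ⇒ A = - \frac{16}{3}.
So T(n) = - \frac{16 \cdot 4^{n}}{3} - \frac{8}{3}.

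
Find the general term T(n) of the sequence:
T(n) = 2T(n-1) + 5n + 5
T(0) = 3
First-order linear with linear forcing.
Homogeneous solution: T_h(n) = A·(2)^n.
Try particular T_p(n) = pn + q. Substituting:
  pn + q = 2(p(n-1) + q) + 5n + 5.
Matching the n-coefficient: p = 2p + 5 ⇒ p = -5.
Matching constants: q = -2p + 2q + 5 ⇒ q = -15.
General: T(n) = A·(2)^n - 5 n - 15.
Apply T(0) = 3: A - 15 = 3 ⇒ A = 18.
So T(n) = 18 \cdot 2^{n} - 5 n - 15.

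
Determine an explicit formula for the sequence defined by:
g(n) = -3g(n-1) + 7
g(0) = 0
First-order linear non-homogeneous.
Homogeneous solution: g_h(n) = A·(-3)^n.
Try constant particular solution g_p = K: K = -3K + 7 ⇒ K = \frac{7}{4}.
General: g(n) = A·(-3)^n + \frac{7}{4}.
Apply g(0) = 0: A + \frac{7}{4} = 0 ⇒ A = - \frac{7}{4}.
So g(n) = \frac{7}{4} - \frac{7 \left(-3\right)^{n}}{4}.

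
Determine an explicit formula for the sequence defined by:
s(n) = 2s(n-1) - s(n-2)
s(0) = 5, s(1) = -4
Characteristic equation: x² - 2x + 1 = 0, which is (x - (1))².
Repeated root r = 1.
General solution: s(n) = (A + Bn)·(1)^n.
From s(0) = 5: A = 5.
From s(1) = -4: (A + B)·(1) = -4 ⇒ B = -9.
So s(n) = \left(5 - 9 n\right) \cdot (1)^n.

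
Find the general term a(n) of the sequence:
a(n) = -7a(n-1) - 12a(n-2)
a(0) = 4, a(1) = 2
Characteristic equation: x² + 7x + 12 = 0, which factors as (x - (-3))(x - (-4)) = 0.
Roots r₁ = -3, r₂ = -4 (distinct).
General solution: a(n) = A·(-3)^n + B·(-4)^n.
From a(0) = 4: A + B = 4.
From a(1) = 2: -3A - 4B = 2.
Solving: A = 18, B = -14.
So a(n) = 18 \left(-3\right)^{n} - 14 \left(-4\right)^{n}.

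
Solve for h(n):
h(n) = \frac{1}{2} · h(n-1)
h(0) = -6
Pure geometric recurrence with ratio \frac{1}{2}.
By induction h(n) = h(0) · (\frac{1}{2})^n = - 6 \cdot 2^{- n}.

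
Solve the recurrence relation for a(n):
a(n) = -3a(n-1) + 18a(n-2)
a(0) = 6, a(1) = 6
Characteristic equation: x² + 3x - 18 = 0, which factors as (x - (3))(x - (-6)) = 0.
Roots r₁ = 3, r₂ = -6 (distinct).
General solution: a(n) = A·(3)^n + B·(-6)^n.
From a(0) = 6: A + B = 6.
From a(1) = 6: 3A - 6B = 6.
Solving: A = \frac{14}{3}, B = \frac{4}{3}.
So a(n) = \frac{4 \left(-6\right)^{n}}{3} + \frac{14 \cdot 3^{n}}{3}.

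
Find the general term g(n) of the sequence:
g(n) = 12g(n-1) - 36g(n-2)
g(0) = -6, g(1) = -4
Characteristic equation: x² - 12x + 36 = 0, which is (x - (6))².
Repeated root r = 6.
General solution: g(n) = (A + Bn)·(6)^n.
From g(0) = -6: A = -6.
From g(1) = -4: (A + B)·(6) = -4 ⇒ B = \frac{16}{3}.
So g(n) = \left(\frac{16 n}{3} - 6\right) \cdot (6)^n.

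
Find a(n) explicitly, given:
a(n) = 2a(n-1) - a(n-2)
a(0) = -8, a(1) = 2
Characteristic equation: x² - 2x + 1 = 0, which is (x - (1))².
Repeated root r = 1.
General solution: a(n) = (A + Bn)·(1)^n.
From a(0) = -8: A = -8.
From a(1) = 2: (A + B)·(1) = 2 ⇒ B = 10.
So a(n) = \left(10 n - 8\right) \cdot (1)^n.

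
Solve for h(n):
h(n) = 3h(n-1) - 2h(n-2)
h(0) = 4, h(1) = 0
Characteristic equation: x² - 3x + 2 = 0, which factors as (x - (1))(x - (2)) = 0.
Roots r₁ = 1, r₂ = 2 (distinct).
General solution: h(n) = A·(1)^n + B·(2)^n.
From h(0) = 4: A + B = 4.
From h(1) = 0: A + 2B = 0.
Solving: A = 8, B = -4.
So h(n) = 8 - 4 \cdot 2^{n}.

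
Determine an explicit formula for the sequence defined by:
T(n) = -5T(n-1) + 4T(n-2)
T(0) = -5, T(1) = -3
Characteristic equation: x² + 5x - 4 = 0.
Discriminant Δ = (-5)² + 4·(4) = 41.
Roots r₁,₂ = (-5 ± √41)/2, so r₁ = - \frac{5}{2} + \frac{\sqrt{41}}{2}, r₂ = - \frac{\sqrt{41}}{2} - \frac{5}{2}.
General solution: T(n) = A·r₁^n + B·r₂^n.
From the initial conditions, A + B = -5 and r₁A + r₂B = -3.
Since r₁ - r₂ = √41: A = (-3 - (-5)r₂)/√41 = - \frac{5}{2} - \frac{31 \sqrt{41}}{82}, and B = -5 - A = - \frac{5}{2} + \frac{31 \sqrt{41}}{82}.
So T(n) = \left(- \frac{5}{2} - \frac{31 \sqrt{41}}{82}\right)\left(- \frac{5}{2} + \frac{\sqrt{41}}{2}\right)^n + \left(- \frac{5}{2} + \frac{31 \sqrt{41}}{82}\right)\left(- \frac{\sqrt{41}}{2} - \frac{5}{2}\right)^n.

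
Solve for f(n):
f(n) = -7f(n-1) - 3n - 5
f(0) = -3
First-order linear with linear forcing.
Homogeneous solution: f_h(n) = A·(-7)^n.
Try particular f_p(n) = pn + q. Substituting:
  pn + q = -7(p(n-1) + q) - 3n - 5.
Matching the n-coefficient: p = -7p - 3 ⇒ p = - \frac{3}{8}.
Matching constants: q = 7p - 7q - 5 ⇒ q = - \frac{61}{64}.
General: f(n) = A·(-7)^n - \frac{3 n}{8} - \frac{61}{64}.
Apply f(0) = -3: A - \frac{61}{64} = -3 ⇒ A = - \frac{131}{64}.
So f(n) = - \frac{131 \left(-7\right)^{n}}{64} - \frac{3 n}{8} - \frac{61}{64}.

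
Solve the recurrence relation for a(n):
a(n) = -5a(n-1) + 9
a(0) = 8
First-order linear non-homogeneous.
Homogeneous solution: a_h(n) = A·(-5)^n.
Try constant particular solution a_p = K: K = -5K + 9 ⇒ K = \frac{3}{2}.
General: a(n) = A·(-5)^n + \frac{3}{2}.
Apply a(0) = 8: A + \frac{3}{2} = 8 ⇒ A = \frac{13}{2}.
So a(n) = \frac{13 \left(-5\right)^{n}}{2} + \frac{3}{2}.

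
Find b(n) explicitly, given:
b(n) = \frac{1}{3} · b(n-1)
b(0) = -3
Pure geometric recurrence with ratio \frac{1}{3}.
By induction b(n) = b(0) · (\frac{1}{3})^n = - 3 \cdot 3^{- n}.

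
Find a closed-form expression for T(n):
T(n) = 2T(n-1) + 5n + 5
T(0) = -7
First-order linear with linear forcing.
Homogeneous solution: T_h(n) = A·(2)^n.
Try particular T_p(n) = pn + q. Substituting:
  pn + q = 2(p(n-1) + q) + 5n + 5.
Matching the n-coefficient: p = 2p + 5 ⇒ p = -5.
Matching constants: q = -2p + 2q + 5 ⇒ q = -15.
General: T(n) = A·(2)^n - 5 n - 15.
Apply T(0) = -7: A - 15 = -7 ⇒ A = 8.
So T(n) = 8 \cdot 2^{n} - 5 n - 15.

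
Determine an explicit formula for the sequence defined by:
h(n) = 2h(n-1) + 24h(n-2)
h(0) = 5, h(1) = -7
Characteristic equation: x² - 2x - 24 = 0, which factors as (x - (6))(x - (-4)) = 0.
Roots r₁ = 6, r₂ = -4 (distinct).
General solution: h(n) = A·(6)^n + B·(-4)^n.
From h(0) = 5: A + B = 5.
From h(1) = -7: 6A - 4B = -7.
Solving: A = \frac{13}{10}, B = \frac{37}{10}.
So h(n) = \frac{37 \left(-4\right)^{n}}{10} + \frac{13 \cdot 6^{n}}{10}.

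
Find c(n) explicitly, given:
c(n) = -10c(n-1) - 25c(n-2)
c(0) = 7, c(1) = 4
Characteristic equation: x² + 10x + 25 = 0, which is (x - (-5))².
Repeated root r = -5.
General solution: c(n) = (A + Bn)·(-5)^n.
From c(0) = 7: A = 7.
From c(1) = 4: (A + B)·(-5) = 4 ⇒ B = - \frac{39}{5}.
So c(n) = \left(7 - \frac{39 n}{5}\right) \cdot (-5)^n.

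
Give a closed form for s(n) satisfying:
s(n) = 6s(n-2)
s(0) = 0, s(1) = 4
Characteristic equation: x² - 6 = 0.
Discriminant Δ = (0)² + 4·(6) = 24.
Roots r₁,₂ = (0 ± √24)/2, so r₁ = \sqrt{6}, r₂ = - \sqrt{6}.
General solution: s(n) = A·r₁^n + B·r₂^n.
From the initial conditions, A + B = 0 and r₁A + r₂B = 4.
Since r₁ - r₂ = √24: A = (4 - (0)r₂)/√24 = \frac{\sqrt{6}}{3}, and B = 0 - A = - \frac{\sqrt{6}}{3}.
So s(n) = \left(\frac{\sqrt{6}}{3}\right)\left(\sqrt{6}\right)^n + \left(- \frac{\sqrt{6}}{3}\right)\left(- \sqrt{6}\right)^n.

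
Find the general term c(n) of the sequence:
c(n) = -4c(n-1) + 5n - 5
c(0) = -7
First-order linear with linear forcing.
Homogeneous solution: c_h(n) = A·(-4)^n.
Try particular c_p(n) = pn + q. Substituting:
  pn + q = -4(p(n-1) + q) + 5n - 5.
Matching the n-coefficient: p = -4p + 5 ⇒ p = 1.
Matching constants: q = 4p - 4q - 5 ⇒ q = - \frac{1}{5}.
General: c(n) = A·(-4)^n + n - \frac{1}{5}.
Apply c(0) = -7: A - \frac{1}{5} = -7 ⇒ A = - \frac{34}{5}.
So c(n) = - \frac{34 \left(-4\right)^{n}}{5} + n - \frac{1}{5}.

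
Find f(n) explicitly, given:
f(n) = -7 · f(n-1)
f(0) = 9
Pure geometric recurrence with ratio -7.
By induction f(n) = f(0) · (-7)^n = 9 \left(-7\right)^{n}.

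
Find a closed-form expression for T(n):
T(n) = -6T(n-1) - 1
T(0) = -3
First-order linear non-homogeneous.
Homogeneous solution: T_h(n) = A·(-6)^n.
Try constant particular solution T_p = K: K = -6K - 1 ⇒ K = - \frac{1}{7}.
General: T(n) = A·(-6)^n - \frac{1}{7}.
Apply T(0) = -3: A - \frac{1}{7} = -3 ⇒ A = - \frac{20}{7}.
So T(n) = - \frac{20 \left(-6\right)^{n}}{7} - \frac{1}{7}.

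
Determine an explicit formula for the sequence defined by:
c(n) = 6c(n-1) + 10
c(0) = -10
First-order linear non-homogeneous.
Homogeneous solution: c_h(n) = A·(6)^n.
Try constant particular solution c_p = K: K = 6K + 10 ⇒ K = -2.
General: c(n) = A·(6)^n - 2.
Apply c(0) = -10: A - 2 = -10 ⇒ A = -8.
So c(n) = - 8 \cdot 6^{n} - 2.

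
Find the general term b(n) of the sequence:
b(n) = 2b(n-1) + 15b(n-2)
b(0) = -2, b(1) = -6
Characteristic equation: x² - 2x - 15 = 0, which factors as (x - (5))(x - (-3)) = 0.
Roots r₁ = 5, r₂ = -3 (distinct).
General solution: b(n) = A·(5)^n + B·(-3)^n.
From b(0) = -2: A + B = -2.
From b(1) = -6: 5A - 3B = -6.
Solving: A = - \frac{3}{2}, B = - \frac{1}{2}.
So b(n) = - \frac{\left(-3\right)^{n}}{2} - \frac{3 \cdot 5^{n}}{2}.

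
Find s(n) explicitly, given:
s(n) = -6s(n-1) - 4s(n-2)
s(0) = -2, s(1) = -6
Characteristic equation: x² + 6x + 4 = 0.
Discriminant Δ = (-6)² + 4·(-4) = 20.
Roots r₁,₂ = (-6 ± √20)/2, so r₁ = -3 + \sqrt{5}, r₂ = -3 - \sqrt{5}.
General solution: s(n) = A·r₁^n + B·r₂^n.
From the initial conditions, A + B = -2 and r₁A + r₂B = -6.
Since r₁ - r₂ = √20: A = (-6 - (-2)r₂)/√20 = - \frac{6 \sqrt{5}}{5} - 1, and B = -2 - A = -1 + \frac{6 \sqrt{5}}{5}.
So s(n) = \left(- \frac{6 \sqrt{5}}{5} - 1\right)\left(-3 + \sqrt{5}\right)^n + \left(-1 + \frac{6 \sqrt{5}}{5}\right)\left(-3 - \sqrt{5}\right)^n.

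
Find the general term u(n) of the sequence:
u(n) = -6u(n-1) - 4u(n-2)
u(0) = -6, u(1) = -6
Characteristic equation: x² + 6x + 4 = 0.
Discriminant Δ = (-6)² + 4·(-4) = 20.
Roots r₁,₂ = (-6 ± √20)/2, so r₁ = -3 + \sqrt{5}, r₂ = -3 - \sqrt{5}.
General solution: u(n) = A·r₁^n + B·r₂^n.
From the initial conditions, A + B = -6 and r₁A + r₂B = -6.
Since r₁ - r₂ = √20: A = (-6 - (-6)r₂)/√20 = - \frac{12 \sqrt{5}}{5} - 3, and B = -6 - A = -3 + \frac{12 \sqrt{5}}{5}.
So u(n) = \left(- \frac{12 \sqrt{5}}{5} - 3\right)\left(-3 + \sqrt{5}\right)^n + \left(-3 + \frac{12 \sqrt{5}}{5}\right)\left(-3 - \sqrt{5}\right)^n.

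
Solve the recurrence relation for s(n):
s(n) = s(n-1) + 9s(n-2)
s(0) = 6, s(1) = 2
Characteristic equation: x² - x - 9 = 0.
Discriminant Δ = (1)² + 4·(9) = 37.
Roots r₁,₂ = (1 ± √37)/2, so r₁ = \frac{1}{2} + \frac{\sqrt{37}}{2}, r₂ = \frac{1}{2} - \frac{\sqrt{37}}{2}.
General solution: s(n) = A·r₁^n + B·r₂^n.
From the initial conditions, A + B = 6 and r₁A + r₂B = 2.
Since r₁ - r₂ = √37: A = (2 - (6)r₂)/√37 = 3 - \frac{\sqrt{37}}{37}, and B = 6 - A = \frac{\sqrt{37}}{37} + 3.
So s(n) = \left(3 - \frac{\sqrt{37}}{37}\right)\left(\frac{1}{2} + \frac{\sqrt{37}}{2}\right)^n + \left(\frac{\sqrt{37}}{37} + 3\right)\left(\frac{1}{2} - \frac{\sqrt{37}}{2}\right)^n.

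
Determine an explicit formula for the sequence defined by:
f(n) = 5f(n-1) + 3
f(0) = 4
First-order linear non-homogeneous.
Homogeneous solution: f_h(n) = A·(5)^n.
Try constant particular solution f_p = K: K = 5K + 3 ⇒ K = - \frac{3}{4}.
General: f(n) = A·(5)^n - \frac{3}{4}.
Apply f(0) = 4: A - \frac{3}{4} = 4 ⇒ A = \frac{19}{4}.
So f(n) = \frac{19 \cdot 5^{n}}{4} - \frac{3}{4}.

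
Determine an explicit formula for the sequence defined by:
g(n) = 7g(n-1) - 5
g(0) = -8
First-order linear non-homogeneous.
Homogeneous solution: g_h(n) = A·(7)^n.
Try constant particular solution g_p = K: K = 7K - 5 ⇒ K = \frac{5}{6}.
General: g(n) = A·(7)^n + \frac{5}{6}.
Apply g(0) = -8: A + \frac{5}{6} = -8 ⇒ A = - \frac{53}{6}.
So g(n) = \frac{5}{6} - \frac{53 \cdot 7^{n}}{6}.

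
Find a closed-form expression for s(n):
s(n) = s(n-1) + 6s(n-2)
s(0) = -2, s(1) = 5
Characteristic equation: x² - x - 6 = 0, which factors as (x - (-2))(x - (3)) = 0.
Roots r₁ = -2, r₂ = 3 (distinct).
General solution: s(n) = A·(-2)^n + B·(3)^n.
From s(0) = -2: A + B = -2.
From s(1) = 5: -2A + 3B = 5.
Solving: A = - \frac{11}{5}, B = \frac{1}{5}.
So s(n) = - \frac{11 \left(-2\right)^{n}}{5} + \frac{3^{n}}{5}.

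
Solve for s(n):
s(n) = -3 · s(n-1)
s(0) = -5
Pure geometric recurrence with ratio -3.
By induction s(n) = s(0) · (-3)^n = - 5 \left(-3\right)^{n}.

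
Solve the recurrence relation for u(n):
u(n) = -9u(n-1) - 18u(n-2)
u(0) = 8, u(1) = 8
Characteristic equation: x² + 9x + 18 = 0, which factors as (x - (-3))(x - (-6)) = 0.
Roots r₁ = -3, r₂ = -6 (distinct).
General solution: u(n) = A·(-3)^n + B·(-6)^n.
From u(0) = 8: A + B = 8.
From u(1) = 8: -3A - 6B = 8.
Solving: A = \frac{56}{3}, B = - \frac{32}{3}.
So u(n) = \frac{56 \left(-3\right)^{n}}{3} - \frac{32 \left(-6\right)^{n}}{3}.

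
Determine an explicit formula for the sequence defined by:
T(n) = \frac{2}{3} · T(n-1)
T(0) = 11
Pure geometric recurrence with ratio \frac{2}{3}.
By induction T(n) = T(0) · (\frac{2}{3})^n = 11 \left(\frac{2}{3}\right)^{n}.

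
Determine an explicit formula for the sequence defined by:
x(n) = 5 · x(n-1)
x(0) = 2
Pure geometric recurrence with ratio 5.
By induction x(n) = x(0) · (5)^n = 2 \cdot 5^{n}.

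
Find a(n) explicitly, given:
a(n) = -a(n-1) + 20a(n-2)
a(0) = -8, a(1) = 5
Characteristic equation: x² + x - 20 = 0, which factors as (x - (4))(x - (-5)) = 0.
Roots r₁ = 4, r₂ = -5 (distinct).
General solution: a(n) = A·(4)^n + B·(-5)^n.
From a(0) = -8: A + B = -8.
From a(1) = 5: 4A - 5B = 5.
Solving: A = - \frac{35}{9}, B = - \frac{37}{9}.
So a(n) = - \frac{37 \left(-5\right)^{n}}{9} - \frac{35 \cdot 4^{n}}{9}.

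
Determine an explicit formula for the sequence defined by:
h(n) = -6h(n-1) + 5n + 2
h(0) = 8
First-order linear with linear forcing.
Homogeneous solution: h_h(n) = A·(-6)^n.
Try particular h_p(n) = pn + q. Substituting:
  pn + q = -6(p(n-1) + q) + 5n + 2.
Matching the n-coefficient: p = -6p + 5 ⇒ p = \frac{5}{7}.
Matching constants: q = 6p - 6q + 2 ⇒ q = \frac{44}{49}.
General: h(n) = A·(-6)^n + \frac{5 n}{7} + \frac{44}{49}.
Apply h(0) = 8: A + \frac{44}{49} = 8 ⇒ A = \frac{348}{49}.
So h(n) = \frac{348 \left(-6\right)^{n}}{49} + \frac{5 n}{7} + \frac{44}{49}.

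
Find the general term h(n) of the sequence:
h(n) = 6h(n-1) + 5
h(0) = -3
First-order linear non-homogeneous.
Homogeneous solution: h_h(n) = A·(6)^n.
Try constant particular solution h_p = K: K = 6K + 5 ⇒ K = -1.
General: h(n) = A·(6)^n - 1.
Apply h(0) = -3: A - 1 = -3 ⇒ A = -2.
So h(n) = - 2 \cdot 6^{n} - 1.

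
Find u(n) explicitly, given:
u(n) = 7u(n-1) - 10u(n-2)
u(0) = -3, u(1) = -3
Characteristic equation: x² - 7x + 10 = 0, which factors as (x - (5))(x - (2)) = 0.
Roots r₁ = 5, r₂ = 2 (distinct).
General solution: u(n) = A·(5)^n + B·(2)^n.
From u(0) = -3: A + B = -3.
From u(1) = -3: 5A + 2B = -3.
Solving: A = 1, B = -4.
So u(n) = - 4 \cdot 2^{n} + 5^{n}.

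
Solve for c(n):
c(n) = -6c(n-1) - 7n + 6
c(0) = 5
First-order linear with linear forcing.
Homogeneous solution: c_h(n) = A·(-6)^n.
Try particular c_p(n) = pn + q. Substituting:
  pn + q = -6(p(n-1) + q) - 7n + 6.
Matching the n-coefficient: p = -6p - 7 ⇒ p = -1.
Matching constants: q = 6p - 6q + 6 ⇒ q = 0.
General: c(n) = A·(-6)^n - n + 0.
Apply c(0) = 5: A + 0 = 5 ⇒ A = 5.
So c(n) = 5 \left(-6\right)^{n} - n.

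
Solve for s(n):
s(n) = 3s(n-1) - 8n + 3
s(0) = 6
First-order linear with linear forcing.
Homogeneous solution: s_h(n) = A·(3)^n.
Try particular s_p(n) = pn + q. Substituting:
  pn + q = 3(p(n-1) + q) - 8n + 3.
Matching the n-coefficient: p = 3p - 8 ⇒ p = 4.
Matching constants: q = -3p + 3q + 3 ⇒ q = \frac{9}{2}.
General: s(n) = A·(3)^n + 4 n + \frac{9}{2}.
Apply s(0) = 6: A + \frac{9}{2} = 6 ⇒ A = \frac{3}{2}.
So s(n) = \frac{3 \cdot 3^{n}}{2} + 4 n + \frac{9}{2}.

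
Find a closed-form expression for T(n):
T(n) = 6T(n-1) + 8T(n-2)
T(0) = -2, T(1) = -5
Characteristic equation: x² - 6x - 8 = 0.
Discriminant Δ = (6)² + 4·(8) = 68.
Roots r₁,₂ = (6 ± √68)/2, so r₁ = 3 + \sqrt{17}, r₂ = 3 - \sqrt{17}.
General solution: T(n) = A·r₁^n + B·r₂^n.
From the initial conditions, A + B = -2 and r₁A + r₂B = -5.
Since r₁ - r₂ = √68: A = (-5 - (-2)r₂)/√68 = -1 + \frac{\sqrt{17}}{34}, and B = -2 - A = -1 - \frac{\sqrt{17}}{34}.
So T(n) = \left(-1 + \frac{\sqrt{17}}{34}\right)\left(3 + \sqrt{17}\right)^n + \left(-1 - \frac{\sqrt{17}}{34}\right)\left(3 - \sqrt{17}\right)^n.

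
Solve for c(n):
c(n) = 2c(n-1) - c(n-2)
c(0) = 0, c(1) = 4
Characteristic equation: x² - 2x + 1 = 0, which is (x - (1))².
Repeated root r = 1.
General solution: c(n) = (A + Bn)·(1)^n.
From c(0) = 0: A = 0.
From c(1) = 4: (A + B)·(1) = 4 ⇒ B = 4.
So c(n) = \left(4 n\right) \cdot (1)^n.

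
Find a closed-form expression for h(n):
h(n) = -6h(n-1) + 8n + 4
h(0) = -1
First-order linear with linear forcing.
Homogeneous solution: h_h(n) = A·(-6)^n.
Try particular h_p(n) = pn + q. Substituting:
  pn + q = -6(p(n-1) + q) + 8n + 4.
Matching the n-coefficient: p = -6p + 8 ⇒ p = \frac{8}{7}.
Matching constants: q = 6p - 6q + 4 ⇒ q = \frac{76}{49}.
General: h(n) = A·(-6)^n + \frac{8 n}{7} + \frac{76}{49}.
Apply h(0) = -1: A + \frac{76}{49} = -1 ⇒ A = - \frac{125}{49}.
So h(n) = - \frac{125 \left(-6\right)^{n}}{49} + \frac{8 n}{7} + \frac{76}{49}.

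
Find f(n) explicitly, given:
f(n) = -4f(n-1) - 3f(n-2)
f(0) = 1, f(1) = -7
Characteristic equation: x² + 4x + 3 = 0, which factors as (x - (-1))(x - (-3)) = 0.
Roots r₁ = -1, r₂ = -3 (distinct).
General solution: f(n) = A·(-1)^n + B·(-3)^n.
From f(0) = 1: A + B = 1.
From f(1) = -7: -A - 3B = -7.
Solving: A = -2, B = 3.
So f(n) = - 2 \left(-1\right)^{n} + 3 \left(-3\right)^{n}.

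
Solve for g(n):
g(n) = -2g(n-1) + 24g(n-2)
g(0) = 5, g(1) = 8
Characteristic equation: x² + 2x - 24 = 0, which factors as (x - (4))(x - (-6)) = 0.
Roots r₁ = 4, r₂ = -6 (distinct).
General solution: g(n) = A·(4)^n + B·(-6)^n.
From g(0) = 5: A + B = 5.
From g(1) = 8: 4A - 6B = 8.
Solving: A = \frac{19}{5}, B = \frac{6}{5}.
So g(n) = \frac{6 \left(-6\right)^{n}}{5} + \frac{19 \cdot 4^{n}}{5}.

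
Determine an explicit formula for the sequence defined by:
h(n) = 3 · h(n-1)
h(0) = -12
Pure geometric recurrence with ratio 3.
By induction h(n) = h(0) · (3)^n = - 12 \cdot 3^{n}.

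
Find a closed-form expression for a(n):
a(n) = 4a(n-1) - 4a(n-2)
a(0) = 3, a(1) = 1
Characteristic equation: x² - 4x + 4 = 0, which is (x - (2))².
Repeated root r = 2.
General solution: a(n) = (A + Bn)·(2)^n.
From a(0) = 3: A = 3.
From a(1) = 1: (A + B)·(2) = 1 ⇒ B = - \frac{5}{2}.
So a(n) = \left(3 - \frac{5 n}{2}\right) \cdot (2)^n.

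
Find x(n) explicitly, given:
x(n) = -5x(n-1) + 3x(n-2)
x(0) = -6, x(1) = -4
Characteristic equation: x² + 5x - 3 = 0.
Discriminant Δ = (-5)² + 4·(3) = 37.
Roots r₁,₂ = (-5 ± √37)/2, so r₁ = - \frac{5}{2} + \frac{\sqrt{37}}{2}, r₂ = - \frac{\sqrt{37}}{2} - \frac{5}{2}.
General solution: x(n) = A·r₁^n + B·r₂^n.
From the initial conditions, A + B = -6 and r₁A + r₂B = -4.
Since r₁ - r₂ = √37: A = (-4 - (-6)r₂)/√37 = - \frac{19 \sqrt{37}}{37} - 3, and B = -6 - A = -3 + \frac{19 \sqrt{37}}{37}.
So x(n) = \left(- \frac{19 \sqrt{37}}{37} - 3\right)\left(- \frac{5}{2} + \frac{\sqrt{37}}{2}\right)^n + \left(-3 + \frac{19 \sqrt{37}}{37}\right)\left(- \frac{\sqrt{37}}{2} - \frac{5}{2}\right)^n.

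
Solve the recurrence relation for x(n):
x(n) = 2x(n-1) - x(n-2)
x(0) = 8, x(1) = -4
Characteristic equation: x² - 2x + 1 = 0, which is (x - (1))².
Repeated root r = 1.
General solution: x(n) = (A + Bn)·(1)^n.
From x(0) = 8: A = 8.
From x(1) = -4: (A + B)·(1) = -4 ⇒ B = -12.
So x(n) = \left(8 - 12 n\right) \cdot (1)^n.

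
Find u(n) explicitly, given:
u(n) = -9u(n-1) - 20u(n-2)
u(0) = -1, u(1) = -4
Characteristic equation: x² + 9x + 20 = 0, which factors as (x - (-5))(x - (-4)) = 0.
Roots r₁ = -5, r₂ = -4 (distinct).
General solution: u(n) = A·(-5)^n + B·(-4)^n.
From u(0) = -1: A + B = -1.
From u(1) = -4: -5A - 4B = -4.
Solving: A = 8, B = -9.
So u(n) = - 9 \left(-4\right)^{n} + 8 \left(-5\right)^{n}.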